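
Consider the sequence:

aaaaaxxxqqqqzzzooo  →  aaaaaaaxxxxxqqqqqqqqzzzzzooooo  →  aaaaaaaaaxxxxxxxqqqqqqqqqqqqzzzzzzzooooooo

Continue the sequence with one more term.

Reading off run lengths: a runs 5, 7, 9; x runs 3, 5, 7; q runs 4, 8, 12; z runs 3, 5, 7; o runs 3, 5, 7 — each is linear in n (n = 1, 2, …).
At n = 4 the blocks have lengths 11, 9, 16, 9, 9.

aaaaaaaaaaaxxxxxxxxxqqqqqqqqqqqqqqqqzzzzzzzzzooooooooo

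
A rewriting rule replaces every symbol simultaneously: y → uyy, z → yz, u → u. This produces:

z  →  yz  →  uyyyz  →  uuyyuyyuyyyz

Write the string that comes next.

uuuyyuyyuuyyuyyuuyyuyyuyyyz

Apply φ to uuyyuyyuyyyz symbol by symbol: u→u, u→u, y→uyy, y→uyy, u→u, y→uyy, y→uyy, u→u, y→uyy, y→uyy, y→uyy, z→yz; joined: u u uyy uyy u uyy uyy u uyy uyy uyy yz.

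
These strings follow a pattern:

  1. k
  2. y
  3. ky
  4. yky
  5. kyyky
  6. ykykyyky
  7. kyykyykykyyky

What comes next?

ykykyykykyykyykykyyky

Each term (from the third on) is the two preceding terms concatenated in order: term 3 = k·y = ky.
The next term joins ykykyyky and kyykyykykyyky.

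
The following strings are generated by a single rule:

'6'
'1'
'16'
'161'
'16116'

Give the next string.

Each term (from the third on) is the previous term followed by the one before it: term 3 = 1·6 = 16.
Continuing: 16116 · 161 gives term 6.

16116161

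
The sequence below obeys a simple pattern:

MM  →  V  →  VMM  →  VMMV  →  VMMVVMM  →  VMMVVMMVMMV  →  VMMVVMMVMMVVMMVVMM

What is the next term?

VMMVVMMVMMVVMMVVMMVMMVVMMVMMV

From term 3 onward, concatenate the last term with the second-to-last: V·MM = VMM, VMM·V = VMMV, …
So term 8 is VMMVVMMVMMVVMMVVMM·VMMVVMMVMMV.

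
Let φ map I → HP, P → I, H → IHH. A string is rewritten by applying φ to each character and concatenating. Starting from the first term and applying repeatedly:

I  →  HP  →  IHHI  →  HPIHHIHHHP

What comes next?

Expanding HPIHHIHHHP: H→IHH, P→I, I→HP, H→IHH, H→IHH, I→HP, H→IHH, H→IHH, H→IHH, P→I. Concatenated: IHH I HP IHH IHH HP IHH IHH IHH I.

IHHIHPIHHIHHHPIHHIHHIHHI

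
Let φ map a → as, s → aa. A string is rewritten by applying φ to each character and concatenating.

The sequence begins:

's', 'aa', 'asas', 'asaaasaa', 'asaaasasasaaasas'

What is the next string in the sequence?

asaaasasasaaasaaasaaasasasaaasaa

Replace each of the 16 characters of asaaasasasaaasas in place — as aa as as as aa as aa as aa as as as aa as aa — and concatenate.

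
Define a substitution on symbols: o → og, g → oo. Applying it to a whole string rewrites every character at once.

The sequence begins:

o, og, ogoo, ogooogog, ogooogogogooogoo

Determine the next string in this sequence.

Replace each of the 16 characters of ogooogogogooogoo in place — og oo og og og oo og oo og oo og og og oo og og — and concatenate.

ogooogogogooogooogooogogogooogog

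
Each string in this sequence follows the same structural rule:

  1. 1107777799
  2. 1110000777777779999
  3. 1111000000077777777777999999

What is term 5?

1111110000000000000777777777777777779999999999

The n-th term is n+1 1's then 3n-2 0's then 3n+2 7's then 2n 9's (n = 1, 2, …).
For term 5, n = 5, so the run lengths are 6, 13, 17, 10.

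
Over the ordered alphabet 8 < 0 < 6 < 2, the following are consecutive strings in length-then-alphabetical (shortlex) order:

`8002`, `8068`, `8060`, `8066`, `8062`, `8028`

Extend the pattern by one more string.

Treat 8028 as a base-4 numeral over the given alphabet and add one, carrying through any trailing 2's.

8020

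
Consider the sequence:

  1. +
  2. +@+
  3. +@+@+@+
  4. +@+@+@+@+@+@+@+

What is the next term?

s(k+1) = s(k)·@·s(k) — each term doubles the last with '@' between the halves.
One more doubling of +@+@+@+@+@+@+@+ gives the answer.

+@+@+@+@+@+@+@+@+@+@+@+@+@+@+@+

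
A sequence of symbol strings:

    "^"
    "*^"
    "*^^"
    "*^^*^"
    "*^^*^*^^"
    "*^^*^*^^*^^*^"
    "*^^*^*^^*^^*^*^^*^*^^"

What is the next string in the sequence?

*^^*^*^^*^^*^*^^*^*^^*^^*^*^^*^^*^

Each term (from the third on) is the previous term followed by the one before it: term 3 = *^·^ = *^^.
So term 8 is *^^*^*^^*^^*^*^^*^*^^·*^^*^*^^*^^*^.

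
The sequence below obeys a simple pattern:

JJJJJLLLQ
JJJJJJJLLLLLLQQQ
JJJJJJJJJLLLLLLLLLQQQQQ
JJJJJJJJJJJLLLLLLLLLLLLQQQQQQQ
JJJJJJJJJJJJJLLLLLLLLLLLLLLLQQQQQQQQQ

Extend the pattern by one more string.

JJJJJJJJJJJJJJJLLLLLLLLLLLLLLLLLLQQQQQQQQQQQ

Term n consists of 2n+3 J's, followed by 3n L's, followed by 2n-1 Q's (n = 1, 2, …).
Setting n = 6 gives 15, 18, 11 characters in each block.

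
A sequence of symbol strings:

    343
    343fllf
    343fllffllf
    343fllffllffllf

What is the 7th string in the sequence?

Each term is the previous one with fllf appended.
From 343fllffllffllf, 3 further steps: 343fllffllffllf → 343fllffllffllffllf → 343fllffllffllffllffllf → (answer).

343fllffllffllffllffllffllf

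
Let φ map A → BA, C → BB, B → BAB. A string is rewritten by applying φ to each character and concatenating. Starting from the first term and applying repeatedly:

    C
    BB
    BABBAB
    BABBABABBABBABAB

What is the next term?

φ(BABBABABBABBABAB) expands symbol-by-symbol to BAB BA BAB BAB BA BAB BA BAB BAB BA BAB BAB BA BAB BA BAB; joining the 16 pieces gives the next term.

BABBABABBABBABABBABABBABBABABBABBABABBABAB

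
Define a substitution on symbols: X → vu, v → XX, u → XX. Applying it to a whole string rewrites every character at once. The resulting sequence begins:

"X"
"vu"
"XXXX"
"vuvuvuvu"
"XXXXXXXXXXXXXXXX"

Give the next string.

Rewriting the 16 symbols of XXXXXXXXXXXXXXXX one by one yields vu vu vu vu vu vu vu vu vu vu vu vu vu vu vu vu; concatenated:

vuvuvuvuvuvuvuvuvuvuvuvuvuvuvuvu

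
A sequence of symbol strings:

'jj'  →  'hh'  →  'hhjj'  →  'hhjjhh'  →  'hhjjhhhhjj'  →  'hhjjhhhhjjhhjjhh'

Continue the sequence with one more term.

From term 3 onward, concatenate the last term with the second-to-last: hh·jj = hhjj, hhjj·hh = hhjjhh, …
So term 7 is hhjjhhhhjjhhjjhh·hhjjhhhhjj.

hhjjhhhhjjhhjjhhhhjjhhhhjj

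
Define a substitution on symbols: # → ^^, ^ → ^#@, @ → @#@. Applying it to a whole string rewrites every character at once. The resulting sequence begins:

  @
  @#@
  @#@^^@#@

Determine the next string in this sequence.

@#@^^@#@^#@^#@@#@^^@#@

Expanding @#@^^@#@: @→@#@, #→^^, @→@#@, ^→^#@, ^→^#@, @→@#@, #→^^, @→@#@. Concatenated: @#@ ^^ @#@ ^#@ ^#@ @#@ ^^ @#@.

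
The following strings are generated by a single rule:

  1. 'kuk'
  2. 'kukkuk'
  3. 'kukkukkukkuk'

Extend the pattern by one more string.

Each string is two copies of the previous one concatenated.
Doubling kukkukkukkuk:

kukkukkukkukkukkukkukkuk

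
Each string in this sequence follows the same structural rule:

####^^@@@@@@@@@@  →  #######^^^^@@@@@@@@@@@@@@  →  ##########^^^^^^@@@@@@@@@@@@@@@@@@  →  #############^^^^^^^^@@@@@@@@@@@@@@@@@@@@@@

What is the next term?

Term n consists of 3n-2 #'s, followed by 2n-2 ^'s, followed by 4n+2 @'s, where the shown terms are n = 2, 3, 4, 5.
At n = 6 the blocks have lengths 16, 10, 26.

################^^^^^^^^^^@@@@@@@@@@@@@@@@@@@@@@@@@@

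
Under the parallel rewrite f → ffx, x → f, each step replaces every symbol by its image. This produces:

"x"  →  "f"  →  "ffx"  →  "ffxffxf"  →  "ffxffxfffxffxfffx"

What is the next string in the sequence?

Rewriting the 17 symbols of ffxffxfffxffxfffx one by one yields ffx ffx f ffx ffx f ffx ffx ffx f ffx ffx f ffx ffx ffx f; concatenated:

ffxffxfffxffxfffxffxffxfffxffxfffxffxffxf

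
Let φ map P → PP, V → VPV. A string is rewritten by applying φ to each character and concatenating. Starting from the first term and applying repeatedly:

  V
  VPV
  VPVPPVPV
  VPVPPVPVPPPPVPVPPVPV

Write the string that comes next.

VPVPPVPVPPPPVPVPPVPVPPPPPPPPVPVPPVPVPPPPVPVPPVPV

Replace each of the 20 characters of VPVPPVPVPPPPVPVPPVPV in place — VPV PP VPV PP PP VPV PP VPV PP PP PP PP VPV PP VPV PP PP VPV PP VPV — and concatenate.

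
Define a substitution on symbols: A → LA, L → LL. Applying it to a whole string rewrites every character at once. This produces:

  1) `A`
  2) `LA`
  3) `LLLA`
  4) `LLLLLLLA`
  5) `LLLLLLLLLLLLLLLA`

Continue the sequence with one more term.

LLLLLLLLLLLLLLLLLLLLLLLLLLLLLLLA

φ(LLLLLLLLLLLLLLLA) expands symbol-by-symbol to LL LL LL LL LL LL LL LL LL LL LL LL LL LL LL LA; joining the 16 pieces gives the next term.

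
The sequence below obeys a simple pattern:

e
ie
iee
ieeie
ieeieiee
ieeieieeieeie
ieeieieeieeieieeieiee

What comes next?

Each term (from the third on) is the previous term followed by the one before it: term 3 = ie·e = iee.
Continuing: ieeieieeieeieieeieiee · ieeieieeieeie gives term 8.

ieeieieeieeieieeieieeieeieieeieeie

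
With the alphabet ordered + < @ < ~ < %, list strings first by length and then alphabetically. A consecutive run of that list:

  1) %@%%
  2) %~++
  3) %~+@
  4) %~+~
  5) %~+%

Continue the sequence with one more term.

The successor of %~+% increments the rightmost position that isn't already % and resets every position after it to +.

%~@+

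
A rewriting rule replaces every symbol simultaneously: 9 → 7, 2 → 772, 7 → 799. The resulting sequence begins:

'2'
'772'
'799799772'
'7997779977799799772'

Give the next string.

Applying the rule to each of the 19 symbols of 7997779977799799772 gives the pieces 799 7 7 799 799 799 7 7 799 799 799 7 7 799 7 7 799 799 772, which concatenate to the answer.

79977799799799777997997997779977799799772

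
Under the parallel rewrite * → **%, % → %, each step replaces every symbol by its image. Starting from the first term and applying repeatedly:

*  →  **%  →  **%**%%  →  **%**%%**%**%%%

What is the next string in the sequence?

Replace each of the 15 characters of **%**%%**%**%%% in place — **% **% % **% **% % % **% **% % **% **% % % % — and concatenate.

**%**%%**%**%%%**%**%%**%**%%%%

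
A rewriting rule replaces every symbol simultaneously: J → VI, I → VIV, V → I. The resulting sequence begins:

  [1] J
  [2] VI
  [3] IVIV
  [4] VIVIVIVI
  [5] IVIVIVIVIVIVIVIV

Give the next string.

Applying the rule to each of the 16 symbols of IVIVIVIVIVIVIVIV gives the pieces VIV I VIV I VIV I VIV I VIV I VIV I VIV I VIV I, which concatenate to the answer.

VIVIVIVIVIVIVIVIVIVIVIVIVIVIVIVI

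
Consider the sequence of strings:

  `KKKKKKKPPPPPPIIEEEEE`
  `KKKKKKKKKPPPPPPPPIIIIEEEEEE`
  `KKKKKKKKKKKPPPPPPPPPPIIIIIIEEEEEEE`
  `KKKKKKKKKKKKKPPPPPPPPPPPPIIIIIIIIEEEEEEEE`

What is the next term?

KKKKKKKKKKKKKKKPPPPPPPPPPPPPPIIIIIIIIIIEEEEEEEEE

The n-th term is 2n+3 K's then 2n+2 P's then 2n-2 I's then n+3 E's, where the shown terms are n = 2, 3, 4, 5.
At n = 6 the blocks have lengths 15, 14, 10, 9.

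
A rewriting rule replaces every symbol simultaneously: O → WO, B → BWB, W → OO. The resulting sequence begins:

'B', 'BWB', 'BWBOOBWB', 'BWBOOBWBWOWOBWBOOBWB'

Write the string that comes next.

Replace each of the 20 characters of BWBOOBWBWOWOBWBOOBWB in place — BWB OO BWB WO WO BWB OO BWB OO WO OO WO BWB OO BWB WO WO BWB OO BWB — and concatenate.

BWBOOBWBWOWOBWBOOBWBOOWOOOWOBWBOOBWBWOWOBWBOOBWB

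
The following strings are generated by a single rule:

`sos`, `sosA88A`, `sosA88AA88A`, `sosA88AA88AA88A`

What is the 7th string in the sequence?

sosA88AA88AA88AA88AA88AA88A

Every step adds A88A to the end: s(k+1) = s(k)·A88A.
From sosA88AA88AA88A, 3 further steps: sosA88AA88AA88A → sosA88AA88AA88AA88A → sosA88AA88AA88AA88AA88A → (answer).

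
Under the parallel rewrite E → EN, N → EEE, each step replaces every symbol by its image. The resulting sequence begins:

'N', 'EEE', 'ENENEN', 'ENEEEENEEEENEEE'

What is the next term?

φ(ENEEEENEEEENEEE) expands symbol-by-symbol to EN EEE EN EN EN EN EEE EN EN EN EN EEE EN EN EN; joining the 15 pieces gives the next term.

ENEEEENENENENEEEENENENENEEEENENEN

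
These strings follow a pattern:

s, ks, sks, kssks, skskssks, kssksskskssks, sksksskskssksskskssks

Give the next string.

ksskssksksskssksksskskssksskskssks

Each term (from the third on) is the two preceding terms concatenated in order: term 3 = s·ks = sks.
The next term joins kssksskskssks and sksksskskssksskskssks.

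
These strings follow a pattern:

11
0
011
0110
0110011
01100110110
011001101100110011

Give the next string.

From term 3 onward, concatenate the last term with the second-to-last: 0·11 = 011, 011·0 = 0110, …
So term 8 is 011001101100110011·01100110110.

01100110110011001101100110110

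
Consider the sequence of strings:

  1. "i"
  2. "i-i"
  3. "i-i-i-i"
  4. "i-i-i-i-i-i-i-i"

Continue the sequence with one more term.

Each string is two copies of the previous one joined by '-'.
So the next term is two copies of i-i-i-i-i-i-i-i with '-' between the halves.

i-i-i-i-i-i-i-i-i-i-i-i-i-i-i-i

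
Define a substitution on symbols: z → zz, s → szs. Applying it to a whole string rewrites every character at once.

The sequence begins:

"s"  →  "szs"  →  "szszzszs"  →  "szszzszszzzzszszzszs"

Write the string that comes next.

szszzszszzzzszszzszszzzzzzzzszszzszszzzzszszzszs

φ(szszzszszzzzszszzszs) expands symbol-by-symbol to szs zz szs zz zz szs zz szs zz zz zz zz szs zz szs zz zz szs zz szs; joining the 20 pieces gives the next term.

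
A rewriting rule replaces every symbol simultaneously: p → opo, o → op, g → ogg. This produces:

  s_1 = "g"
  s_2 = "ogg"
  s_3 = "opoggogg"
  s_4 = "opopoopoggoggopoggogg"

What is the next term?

Replace each of the 21 characters of opopoopoggoggopoggogg in place — op opo op opo op op opo op ogg ogg op ogg ogg op opo op ogg ogg op ogg ogg — and concatenate.

opopoopopoopopopoopoggoggopoggoggopopoopoggoggopoggogg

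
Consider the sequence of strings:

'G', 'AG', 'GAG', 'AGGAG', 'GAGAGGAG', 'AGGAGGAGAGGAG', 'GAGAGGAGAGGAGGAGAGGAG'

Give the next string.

AGGAGGAGAGGAGGAGAGGAGAGGAGGAGAGGAG

From term 3 onward, concatenate the second-to-last term with the last: G·AG = GAG, AG·GAG = AGGAG, …
Continuing: AGGAGGAGAGGAG · GAGAGGAGAGGAGGAGAGGAG gives term 8.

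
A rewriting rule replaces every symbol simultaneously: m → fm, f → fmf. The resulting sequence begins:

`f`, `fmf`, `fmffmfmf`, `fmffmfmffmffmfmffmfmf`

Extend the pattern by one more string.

Rewriting the 21 symbols of fmffmfmffmffmfmffmfmf one by one yields fmf fm fmf fmf fm fmf fm fmf fmf fm fmf fmf fm fmf fm fmf fmf fm fmf fm fmf; concatenated:

fmffmfmffmffmfmffmfmffmffmfmffmffmfmffmfmffmffmfmffmfmf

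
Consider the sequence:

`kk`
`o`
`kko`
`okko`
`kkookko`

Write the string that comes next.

This is a Fibonacci-style word recurrence s(k) = s(k−2)·s(k−1): e.g. kk·o = kko.
So term 6 is okko·kkookko.

okkokkookko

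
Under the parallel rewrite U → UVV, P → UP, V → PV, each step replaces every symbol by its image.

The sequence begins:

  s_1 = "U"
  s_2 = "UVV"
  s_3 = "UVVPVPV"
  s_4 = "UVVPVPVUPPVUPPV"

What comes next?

Rewriting the 15 symbols of UVVPVPVUPPVUPPV one by one yields UVV PV PV UP PV UP PV UVV UP UP PV UVV UP UP PV; concatenated:

UVVPVPVUPPVUPPVUVVUPUPPVUVVUPUPPV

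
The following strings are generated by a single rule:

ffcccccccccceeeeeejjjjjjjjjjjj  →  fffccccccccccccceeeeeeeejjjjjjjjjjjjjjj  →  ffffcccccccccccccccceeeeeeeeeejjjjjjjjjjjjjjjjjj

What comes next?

Term n consists of n-1 f's, followed by 3n+1 c's, followed by 2n e's, followed by 3n+3 j's, where the shown terms are n = 3, 4, 5.
For the next term, n = 6, so the run lengths are 5, 19, 12, 21.

fffffccccccccccccccccccceeeeeeeeeeeejjjjjjjjjjjjjjjjjjjjj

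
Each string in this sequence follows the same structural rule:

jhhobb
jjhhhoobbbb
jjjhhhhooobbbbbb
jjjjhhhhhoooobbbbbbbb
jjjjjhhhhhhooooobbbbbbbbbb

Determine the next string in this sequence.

jjjjjjhhhhhhhoooooobbbbbbbbbbbb

The n-th term is n j's then n+1 h's then n o's then 2n b's (n = 1, 2, …).
At n = 6 the blocks have lengths 6, 7, 6, 12.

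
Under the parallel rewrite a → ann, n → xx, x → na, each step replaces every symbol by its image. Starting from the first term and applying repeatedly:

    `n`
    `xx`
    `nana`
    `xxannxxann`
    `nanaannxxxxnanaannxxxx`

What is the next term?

φ(nanaannxxxxnanaannxxxx) expands symbol-by-symbol to xx ann xx ann ann xx xx na na na na xx ann xx ann ann xx xx na na na na; joining the 22 pieces gives the next term.

xxannxxannannxxxxnanananaxxannxxannannxxxxnananana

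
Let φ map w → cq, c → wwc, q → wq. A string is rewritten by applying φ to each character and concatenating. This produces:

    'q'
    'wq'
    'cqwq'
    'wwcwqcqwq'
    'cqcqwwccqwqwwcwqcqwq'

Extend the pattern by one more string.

wwcwqwwcwqcqcqwwcwwcwqcqwqcqcqwwccqwqwwcwqcqwq

Replace each of the 20 characters of cqcqwwccqwqwwcwqcqwq in place — wwc wq wwc wq cq cq wwc wwc wq cq wq cq cq wwc cq wq wwc wq cq wq — and concatenate.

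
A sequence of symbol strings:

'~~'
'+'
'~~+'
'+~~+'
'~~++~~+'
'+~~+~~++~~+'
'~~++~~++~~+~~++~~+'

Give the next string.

From term 3 onward, concatenate the second-to-last term with the last: ~~·+ = ~~+, +·~~+ = +~~+, …
The next term joins +~~+~~++~~+ and ~~++~~++~~+~~++~~+.

+~~+~~++~~+~~++~~++~~+~~++~~+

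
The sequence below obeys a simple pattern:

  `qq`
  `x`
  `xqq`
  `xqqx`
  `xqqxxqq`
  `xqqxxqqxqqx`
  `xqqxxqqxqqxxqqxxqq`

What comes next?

xqqxxqqxqqxxqqxxqqxqqxxqqxqqx

Each term (from the third on) is the previous term followed by the one before it: term 3 = x·qq = xqq.
Continuing: xqqxxqqxqqxxqqxxqq · xqqxxqqxqqx gives term 8.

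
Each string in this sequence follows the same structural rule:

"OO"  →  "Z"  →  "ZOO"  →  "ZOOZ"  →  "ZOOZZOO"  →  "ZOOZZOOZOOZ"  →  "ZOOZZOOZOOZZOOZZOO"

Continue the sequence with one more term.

ZOOZZOOZOOZZOOZZOOZOOZZOOZOOZ

Each term (from the third on) is the previous term followed by the one before it: term 3 = Z·OO = ZOO.
The next term joins ZOOZZOOZOOZZOOZZOO and ZOOZZOOZOOZ.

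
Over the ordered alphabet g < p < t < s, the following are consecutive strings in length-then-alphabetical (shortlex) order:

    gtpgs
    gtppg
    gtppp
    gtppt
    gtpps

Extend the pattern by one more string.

The successor of gtpps increments the rightmost position that isn't already s and resets every position after it to g.

gtptg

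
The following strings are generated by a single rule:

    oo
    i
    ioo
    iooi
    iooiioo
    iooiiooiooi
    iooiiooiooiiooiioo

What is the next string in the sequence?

Each term (from the third on) is the previous term followed by the one before it: term 3 = i·oo = ioo.
So term 8 is iooiiooiooiiooiioo·iooiiooiooi.

iooiiooiooiiooiiooiooiiooiooi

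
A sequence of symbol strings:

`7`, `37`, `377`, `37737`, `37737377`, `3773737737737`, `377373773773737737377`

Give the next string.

3773737737737377373773773737737737

This is a Fibonacci-style word recurrence s(k) = s(k−1)·s(k−2): e.g. 37·7 = 377.
So term 8 is 377373773773737737377·3773737737737.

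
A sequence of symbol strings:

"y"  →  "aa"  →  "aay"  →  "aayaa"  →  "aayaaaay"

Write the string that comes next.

Each term (from the third on) is the previous term followed by the one before it: term 3 = aa·y = aay.
So term 6 is aayaaaay·aayaa.

aayaaaayaayaa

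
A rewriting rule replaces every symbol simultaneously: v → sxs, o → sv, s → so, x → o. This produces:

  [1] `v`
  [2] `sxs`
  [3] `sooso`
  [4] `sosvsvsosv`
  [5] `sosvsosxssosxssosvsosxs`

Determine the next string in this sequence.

sosvsosxssosvsoosososvsoosososvsosxssosvsooso

Applying the rule to each of the 23 symbols of sosvsosxssosxssosvsosxs gives the pieces so sv so sxs so sv so o so so sv so o so so sv so sxs so sv so o so, which concatenate to the answer.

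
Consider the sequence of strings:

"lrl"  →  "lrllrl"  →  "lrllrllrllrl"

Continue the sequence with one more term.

lrllrllrllrllrllrllrllrl

Every step duplicates the string.
So the next term is two copies of lrllrllrllrl.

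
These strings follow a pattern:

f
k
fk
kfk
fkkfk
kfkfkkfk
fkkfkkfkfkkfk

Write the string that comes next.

kfkfkkfkfkkfkkfkfkkfk

Each term (from the third on) is the two preceding terms concatenated in order: term 3 = f·k = fk.
The next term joins kfkfkkfk and fkkfkkfkfkkfk.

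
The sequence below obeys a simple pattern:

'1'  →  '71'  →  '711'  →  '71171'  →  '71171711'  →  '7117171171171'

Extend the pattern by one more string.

From term 3 onward, concatenate the last term with the second-to-last: 71·1 = 711, 711·71 = 71171, …
Continuing: 7117171171171 · 71171711 gives term 7.

711717117117171171711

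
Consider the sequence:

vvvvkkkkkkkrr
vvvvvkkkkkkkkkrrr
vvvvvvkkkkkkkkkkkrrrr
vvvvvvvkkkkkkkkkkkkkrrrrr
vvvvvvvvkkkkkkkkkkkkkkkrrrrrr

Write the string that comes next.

Reading off run lengths: v runs 4, 5, 6, 7, 8; k runs 7, 9, 11, 13, 15; r runs 2, 3, 4, 5, 6 — each is linear in n, where the shown terms are n = 3, 4, 5, 6, 7.
Setting n = 8 gives 9, 17, 7 characters in each block.

vvvvvvvvvkkkkkkkkkkkkkkkkkrrrrrrr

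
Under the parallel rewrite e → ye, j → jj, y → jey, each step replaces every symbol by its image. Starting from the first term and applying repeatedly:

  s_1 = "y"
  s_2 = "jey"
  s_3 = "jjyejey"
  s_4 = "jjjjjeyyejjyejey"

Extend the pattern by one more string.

φ(jjjjjeyyejjyejey) expands symbol-by-symbol to jj jj jj jj jj ye jey jey ye jj jj jey ye jj ye jey; joining the 16 pieces gives the next term.

jjjjjjjjjjyejeyjeyyejjjjjeyyejjyejey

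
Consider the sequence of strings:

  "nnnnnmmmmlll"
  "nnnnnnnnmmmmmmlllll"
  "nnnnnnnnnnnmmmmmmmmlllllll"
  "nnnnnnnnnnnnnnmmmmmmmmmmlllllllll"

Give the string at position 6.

Reading off run lengths: n runs 5, 8, 11, 14; m runs 4, 6, 8, 10; l runs 3, 5, 7, 9 — each is linear in n, where the shown terms are n = 2, 3, 4, 5.
For term 6, n = 7, so the run lengths are 20, 14, 13.

nnnnnnnnnnnnnnnnnnnnmmmmmmmmmmmmmmlllllllllllll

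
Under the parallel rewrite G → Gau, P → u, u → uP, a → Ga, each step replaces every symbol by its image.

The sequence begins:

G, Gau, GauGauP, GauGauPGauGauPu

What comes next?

GauGauPGauGauPuGauGauPGauGauPuuP

Replace each of the 15 characters of GauGauPGauGauPu in place — Gau Ga uP Gau Ga uP u Gau Ga uP Gau Ga uP u uP — and concatenate.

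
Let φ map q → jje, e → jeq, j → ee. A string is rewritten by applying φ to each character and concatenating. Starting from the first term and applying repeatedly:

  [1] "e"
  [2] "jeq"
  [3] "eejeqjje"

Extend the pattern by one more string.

jeqjeqeejeqjjeeeeejeq

Rewriting each symbol of eejeqjje: e→jeq, e→jeq, j→ee, e→jeq, q→jje, j→ee, j→ee, e→jeq, which concatenates to jeq jeq ee jeq jje ee ee jeq.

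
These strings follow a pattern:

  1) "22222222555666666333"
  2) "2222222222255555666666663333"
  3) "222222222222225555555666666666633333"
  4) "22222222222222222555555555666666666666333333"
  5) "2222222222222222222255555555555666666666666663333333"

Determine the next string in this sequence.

222222222222222222222225555555555555666666666666666633333333

The n-th term is 3n+2 2's then 2n-1 5's then 2n+2 6's then n+1 3's, where the shown terms are n = 2, 3, 4, 5, 6.
At n = 7 the blocks have lengths 23, 13, 16, 8.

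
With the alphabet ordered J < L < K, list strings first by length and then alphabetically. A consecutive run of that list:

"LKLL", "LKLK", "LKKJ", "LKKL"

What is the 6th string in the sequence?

KJJJ

Advancing 2 positions from LKKL through LKKL → LKKK reaches term 6.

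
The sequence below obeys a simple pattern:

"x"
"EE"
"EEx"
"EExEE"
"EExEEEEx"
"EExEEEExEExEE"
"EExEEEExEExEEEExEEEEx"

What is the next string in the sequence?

EExEEEExEExEEEExEEEExEExEEEExEExEE

From term 3 onward, concatenate the last term with the second-to-last: EE·x = EEx, EEx·EE = EExEE, …
The next term joins EExEEEExEExEEEExEEEEx and EExEEEExEExEE.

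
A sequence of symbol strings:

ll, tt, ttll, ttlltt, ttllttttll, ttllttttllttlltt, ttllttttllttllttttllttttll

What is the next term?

ttllttttllttllttttllttttllttllttttllttlltt

From term 3 onward, concatenate the last term with the second-to-last: tt·ll = ttll, ttll·tt = ttlltt, …
The next term joins ttllttttllttllttttllttttll and ttllttttllttlltt.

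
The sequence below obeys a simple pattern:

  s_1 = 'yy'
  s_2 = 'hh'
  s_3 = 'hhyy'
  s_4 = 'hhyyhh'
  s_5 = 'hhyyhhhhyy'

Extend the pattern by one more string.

This is a Fibonacci-style word recurrence s(k) = s(k−1)·s(k−2): e.g. hh·yy = hhyy.
Continuing: hhyyhhhhyy · hhyyhh gives term 6.

hhyyhhhhyyhhyyhh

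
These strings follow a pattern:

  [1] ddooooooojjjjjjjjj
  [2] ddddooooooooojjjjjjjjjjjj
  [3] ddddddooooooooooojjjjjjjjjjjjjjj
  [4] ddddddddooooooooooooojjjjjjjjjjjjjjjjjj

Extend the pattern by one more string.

The n-th term is 2n-2 d's then 2n+3 o's then 3n+3 j's, where the shown terms are n = 2, 3, 4, 5.
For the next term, n = 6, so the run lengths are 10, 15, 21.

ddddddddddooooooooooooooojjjjjjjjjjjjjjjjjjjjj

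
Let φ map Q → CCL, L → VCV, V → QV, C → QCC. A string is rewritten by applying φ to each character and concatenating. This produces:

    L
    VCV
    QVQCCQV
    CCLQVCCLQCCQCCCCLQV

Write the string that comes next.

Rewriting the 19 symbols of CCLQVCCLQCCQCCCCLQV one by one yields QCC QCC VCV CCL QV QCC QCC VCV CCL QCC QCC CCL QCC QCC QCC QCC VCV CCL QV; concatenated:

QCCQCCVCVCCLQVQCCQCCVCVCCLQCCQCCCCLQCCQCCQCCQCCVCVCCLQV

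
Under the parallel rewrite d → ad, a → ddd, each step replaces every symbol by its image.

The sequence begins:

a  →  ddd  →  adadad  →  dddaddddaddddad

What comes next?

Applying the rule to each of the 15 symbols of dddaddddaddddad gives the pieces ad ad ad ddd ad ad ad ad ddd ad ad ad ad ddd ad, which concatenate to the answer.

adadaddddadadadaddddadadadaddddad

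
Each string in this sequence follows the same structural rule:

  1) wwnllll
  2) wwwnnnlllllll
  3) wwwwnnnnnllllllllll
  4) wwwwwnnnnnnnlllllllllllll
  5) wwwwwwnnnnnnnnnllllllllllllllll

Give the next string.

Reading off run lengths: w runs 2, 3, 4, 5, 6; n runs 1, 3, 5, 7, 9; l runs 4, 7, 10, 13, 16 — each is linear in n (n = 1, 2, …).
At n = 6 the blocks have lengths 7, 11, 19.

wwwwwwwnnnnnnnnnnnlllllllllllllllllll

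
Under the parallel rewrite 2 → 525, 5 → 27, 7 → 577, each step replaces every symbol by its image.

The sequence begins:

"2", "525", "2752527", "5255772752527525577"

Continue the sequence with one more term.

2752527275775775255772752527525577275252727577577

Applying the rule to each of the 19 symbols of 5255772752527525577 gives the pieces 27 525 27 27 577 577 525 577 27 525 27 525 577 27 525 27 27 577 577, which concatenate to the answer.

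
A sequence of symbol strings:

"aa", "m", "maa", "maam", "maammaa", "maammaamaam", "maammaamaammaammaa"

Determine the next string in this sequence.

This is a Fibonacci-style word recurrence s(k) = s(k−1)·s(k−2): e.g. m·aa = maa.
The next term joins maammaamaammaammaa and maammaamaam.

maammaamaammaammaamaammaamaam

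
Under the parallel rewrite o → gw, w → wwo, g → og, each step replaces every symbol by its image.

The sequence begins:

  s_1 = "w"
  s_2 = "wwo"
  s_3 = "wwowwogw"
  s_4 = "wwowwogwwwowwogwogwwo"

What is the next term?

φ(wwowwogwwwowwogwogwwo) expands symbol-by-symbol to wwo wwo gw wwo wwo gw og wwo wwo wwo gw wwo wwo gw og wwo gw og wwo wwo gw; joining the 21 pieces gives the next term.

wwowwogwwwowwogwogwwowwowwogwwwowwogwogwwogwogwwowwogw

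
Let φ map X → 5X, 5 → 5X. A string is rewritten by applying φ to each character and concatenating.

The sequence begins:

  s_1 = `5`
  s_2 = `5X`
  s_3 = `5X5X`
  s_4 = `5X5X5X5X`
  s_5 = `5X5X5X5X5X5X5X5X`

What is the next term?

5X5X5X5X5X5X5X5X5X5X5X5X5X5X5X5X

Replace each of the 16 characters of 5X5X5X5X5X5X5X5X in place — 5X 5X 5X 5X 5X 5X 5X 5X 5X 5X 5X 5X 5X 5X 5X 5X — and concatenate.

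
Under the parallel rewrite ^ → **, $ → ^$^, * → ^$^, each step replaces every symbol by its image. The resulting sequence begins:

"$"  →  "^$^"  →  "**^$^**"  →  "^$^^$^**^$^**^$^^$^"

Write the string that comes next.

**^$^****^$^**^$^^$^**^$^**^$^^$^**^$^****^$^**

Applying the rule to each of the 19 symbols of ^$^^$^**^$^**^$^^$^ gives the pieces ** ^$^ ** ** ^$^ ** ^$^ ^$^ ** ^$^ ** ^$^ ^$^ ** ^$^ ** ** ^$^ **, which concatenate to the answer.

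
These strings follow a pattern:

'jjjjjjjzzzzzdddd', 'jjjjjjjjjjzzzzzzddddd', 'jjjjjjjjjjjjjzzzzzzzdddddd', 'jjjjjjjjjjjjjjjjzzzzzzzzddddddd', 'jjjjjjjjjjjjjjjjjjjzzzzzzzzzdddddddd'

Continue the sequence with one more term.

Term n consists of 3n+1 j's, followed by n+3 z's, followed by n+2 d's, where the shown terms are n = 2, 3, 4, 5, 6.
Setting n = 7 gives 22, 10, 9 characters in each block.

jjjjjjjjjjjjjjjjjjjjjjzzzzzzzzzzddddddddd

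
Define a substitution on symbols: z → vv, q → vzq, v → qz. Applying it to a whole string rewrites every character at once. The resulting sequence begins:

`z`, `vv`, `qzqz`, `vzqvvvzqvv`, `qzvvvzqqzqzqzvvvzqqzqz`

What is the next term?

Rewriting the 22 symbols of qzvvvzqqzqzqzvvvzqqzqz one by one yields vzq vv qz qz qz vv vzq vzq vv vzq vv vzq vv qz qz qz vv vzq vzq vv vzq vv; concatenated:

vzqvvqzqzqzvvvzqvzqvvvzqvvvzqvvqzqzqzvvvzqvzqvvvzqvv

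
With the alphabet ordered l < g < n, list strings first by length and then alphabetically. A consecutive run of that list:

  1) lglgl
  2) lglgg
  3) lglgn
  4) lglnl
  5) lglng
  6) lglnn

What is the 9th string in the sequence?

lggln

Continuing the enumeration 3 steps past lglnn: lglnn → lggll → lgglg → (answer).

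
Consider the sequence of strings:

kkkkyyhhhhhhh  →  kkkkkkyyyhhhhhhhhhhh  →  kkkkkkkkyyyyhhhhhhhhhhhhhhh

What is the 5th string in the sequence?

Term n consists of 2n k's, followed by n y's, followed by 4n-1 h's, where the shown terms are n = 2, 3, 4.
Setting n = 6 gives 12, 6, 23 characters in each block.

kkkkkkkkkkkkyyyyyyhhhhhhhhhhhhhhhhhhhhhhh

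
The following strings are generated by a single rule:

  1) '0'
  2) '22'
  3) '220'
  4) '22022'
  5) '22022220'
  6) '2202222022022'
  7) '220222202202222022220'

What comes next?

2202222022022220222202202222022022

Each term (from the third on) is the previous term followed by the one before it: term 3 = 22·0 = 220.
So term 8 is 220222202202222022220·2202222022022.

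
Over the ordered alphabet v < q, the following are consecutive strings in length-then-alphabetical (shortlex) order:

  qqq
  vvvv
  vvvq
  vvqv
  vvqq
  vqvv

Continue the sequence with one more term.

The successor of vqvv increments the rightmost position that isn't already q and resets every position after it to v.

vqvq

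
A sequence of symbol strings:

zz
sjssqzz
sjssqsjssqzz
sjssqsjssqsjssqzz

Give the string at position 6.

sjssqsjssqsjssqsjssqsjssqzz

Each term is the previous one with sjssq prepended.
From sjssqsjssqsjssqzz, 2 further steps: sjssqsjssqsjssqzz → sjssqsjssqsjssqsjssqzz → (answer).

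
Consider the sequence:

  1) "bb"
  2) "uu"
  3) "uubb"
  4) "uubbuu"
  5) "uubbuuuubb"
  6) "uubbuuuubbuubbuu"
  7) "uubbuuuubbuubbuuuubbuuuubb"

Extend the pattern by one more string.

uubbuuuubbuubbuuuubbuuuubbuubbuuuubbuubbuu

Each term (from the third on) is the previous term followed by the one before it: term 3 = uu·bb = uubb.
Continuing: uubbuuuubbuubbuuuubbuuuubb · uubbuuuubbuubbuu gives term 8.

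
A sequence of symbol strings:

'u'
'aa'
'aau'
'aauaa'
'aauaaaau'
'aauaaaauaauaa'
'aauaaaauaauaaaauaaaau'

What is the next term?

aauaaaauaauaaaauaaaauaauaaaauaauaa

Each term (from the third on) is the previous term followed by the one before it: term 3 = aa·u = aau.
So term 8 is aauaaaauaauaaaauaaaau·aauaaaauaauaa.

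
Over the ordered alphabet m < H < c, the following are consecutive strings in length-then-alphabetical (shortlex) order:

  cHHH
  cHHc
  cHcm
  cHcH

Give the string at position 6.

Continuing the enumeration 2 steps past cHcH: cHcH → cHcc → (answer).

ccmm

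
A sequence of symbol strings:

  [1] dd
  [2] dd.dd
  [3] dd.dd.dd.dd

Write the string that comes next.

dd.dd.dd.dd.dd.dd.dd.dd

Every step duplicates the string with '.' between the halves.
One more doubling of dd.dd.dd.dd gives the answer.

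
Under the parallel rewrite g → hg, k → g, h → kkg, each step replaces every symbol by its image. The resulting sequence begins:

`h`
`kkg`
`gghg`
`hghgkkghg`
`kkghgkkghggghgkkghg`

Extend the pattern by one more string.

gghgkkghggghgkkghghghgkkghggghgkkghg

φ(kkghgkkghggghgkkghg) expands symbol-by-symbol to g g hg kkg hg g g hg kkg hg hg hg kkg hg g g hg kkg hg; joining the 19 pieces gives the next term.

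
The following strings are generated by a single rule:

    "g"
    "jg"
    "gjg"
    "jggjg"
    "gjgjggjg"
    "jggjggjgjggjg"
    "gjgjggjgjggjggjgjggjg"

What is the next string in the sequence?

jggjggjgjggjggjgjggjgjggjggjgjggjg

This is a Fibonacci-style word recurrence s(k) = s(k−2)·s(k−1): e.g. g·jg = gjg.
So term 8 is jggjggjgjggjg·gjgjggjgjggjggjgjggjg.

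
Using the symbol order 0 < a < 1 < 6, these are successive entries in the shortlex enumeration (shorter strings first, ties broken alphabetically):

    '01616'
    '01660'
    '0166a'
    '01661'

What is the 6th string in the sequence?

Continuing the enumeration 2 steps past 01661: 01661 → 01666 → (answer).

06000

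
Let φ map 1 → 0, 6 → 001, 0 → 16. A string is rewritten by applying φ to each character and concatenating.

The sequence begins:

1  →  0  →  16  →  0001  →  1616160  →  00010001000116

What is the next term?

1616160161616016161600001

Replace each of the 14 characters of 00010001000116 in place — 16 16 16 0 16 16 16 0 16 16 16 0 0 001 — and concatenate.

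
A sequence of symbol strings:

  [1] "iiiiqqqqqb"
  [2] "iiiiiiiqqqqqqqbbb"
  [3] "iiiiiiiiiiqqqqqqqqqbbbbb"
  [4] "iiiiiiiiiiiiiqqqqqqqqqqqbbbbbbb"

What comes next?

Term n consists of 3n+1 i's, followed by 2n+3 q's, followed by 2n-1 b's (n = 1, 2, …).
At n = 5 the blocks have lengths 16, 13, 9.

iiiiiiiiiiiiiiiiqqqqqqqqqqqqqbbbbbbbbb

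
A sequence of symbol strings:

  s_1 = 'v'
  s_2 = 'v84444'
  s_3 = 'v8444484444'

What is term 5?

The strings grow by a fixed suffix 84444 each time.
From v8444484444, 2 further steps: v8444484444 → v844448444484444 → (answer).

v84444844448444484444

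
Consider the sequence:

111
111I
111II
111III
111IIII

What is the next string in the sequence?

The strings grow by a fixed suffix I each time.
Applying this once more to 111IIII:

111IIIII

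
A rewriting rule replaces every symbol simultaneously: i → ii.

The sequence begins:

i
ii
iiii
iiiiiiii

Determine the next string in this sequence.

Expanding iiiiiiii: i→ii, i→ii, i→ii, i→ii, i→ii, i→ii, i→ii, i→ii. Concatenated: ii ii ii ii ii ii ii ii.

iiiiiiiiiiiiiiii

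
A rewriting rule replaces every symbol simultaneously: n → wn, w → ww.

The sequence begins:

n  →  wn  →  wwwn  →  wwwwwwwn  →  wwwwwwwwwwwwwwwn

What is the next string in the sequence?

Rewriting the 16 symbols of wwwwwwwwwwwwwwwn one by one yields ww ww ww ww ww ww ww ww ww ww ww ww ww ww ww wn; concatenated:

wwwwwwwwwwwwwwwwwwwwwwwwwwwwwwwn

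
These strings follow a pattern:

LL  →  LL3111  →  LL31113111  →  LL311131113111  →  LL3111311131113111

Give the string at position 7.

LL311131113111311131113111

The strings grow by a fixed suffix 3111 each time.
From LL3111311131113111, 2 further steps: LL3111311131113111 → LL31113111311131113111 → (answer).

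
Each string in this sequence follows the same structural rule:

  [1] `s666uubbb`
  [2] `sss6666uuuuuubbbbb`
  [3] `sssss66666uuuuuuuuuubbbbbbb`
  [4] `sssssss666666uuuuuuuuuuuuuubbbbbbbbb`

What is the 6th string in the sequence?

sssssssssss66666666uuuuuuuuuuuuuuuuuuuuuubbbbbbbbbbbbb

Each string has the form s^{2n-1} 6^{n+2} u^{4n-2} b^{2n+1} (n = 1, 2, …).
Setting n = 6 gives 11, 8, 22, 13 characters in each block.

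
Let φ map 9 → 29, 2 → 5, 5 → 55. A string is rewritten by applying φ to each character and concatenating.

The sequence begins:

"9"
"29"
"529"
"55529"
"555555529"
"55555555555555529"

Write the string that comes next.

555555555555555555555555555555529

φ(55555555555555529) expands symbol-by-symbol to 55 55 55 55 55 55 55 55 55 55 55 55 55 55 55 5 29; joining the 17 pieces gives the next term.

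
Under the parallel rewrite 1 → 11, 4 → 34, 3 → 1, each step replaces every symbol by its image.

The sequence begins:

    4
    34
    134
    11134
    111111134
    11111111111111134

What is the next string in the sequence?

111111111111111111111111111111134

φ(11111111111111134) expands symbol-by-symbol to 11 11 11 11 11 11 11 11 11 11 11 11 11 11 11 1 34; joining the 17 pieces gives the next term.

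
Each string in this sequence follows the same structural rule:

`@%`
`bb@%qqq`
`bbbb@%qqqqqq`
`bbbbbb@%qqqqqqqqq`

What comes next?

s(k+1) = bb·s(k)·qqq, so each term gains bb as a prefix and qqq as a suffix.
Applying this once more to bbbbbb@%qqqqqqqqq:

bbbbbbbb@%qqqqqqqqqqqq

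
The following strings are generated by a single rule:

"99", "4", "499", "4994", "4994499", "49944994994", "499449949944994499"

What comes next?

49944994994499449949944994994

From term 3 onward, concatenate the last term with the second-to-last: 4·99 = 499, 499·4 = 4994, …
The next term joins 499449949944994499 and 49944994994.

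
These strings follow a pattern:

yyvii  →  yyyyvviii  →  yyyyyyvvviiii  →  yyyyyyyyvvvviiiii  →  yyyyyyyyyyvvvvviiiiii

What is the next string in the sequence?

yyyyyyyyyyyyvvvvvviiiiiii

Term n consists of 2n y's, followed by n v's, followed by n+1 i's (n = 1, 2, …).
Setting n = 6 gives 12, 6, 7 characters in each block.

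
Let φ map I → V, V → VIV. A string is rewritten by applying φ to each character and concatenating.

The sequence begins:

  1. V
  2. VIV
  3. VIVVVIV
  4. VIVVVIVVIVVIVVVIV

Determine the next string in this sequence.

φ(VIVVVIVVIVVIVVVIV) expands symbol-by-symbol to VIV V VIV VIV VIV V VIV VIV V VIV VIV V VIV VIV VIV V VIV; joining the 17 pieces gives the next term.

VIVVVIVVIVVIVVVIVVIVVVIVVIVVVIVVIVVIVVVIV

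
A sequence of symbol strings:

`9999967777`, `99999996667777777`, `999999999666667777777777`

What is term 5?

99999999999996666666667777777777777777

Reading off run lengths: 9 runs 5, 7, 9; 6 runs 1, 3, 5; 7 runs 4, 7, 10 — each is linear in n (n = 1, 2, …).
Setting n = 5 gives 13, 9, 16 characters in each block.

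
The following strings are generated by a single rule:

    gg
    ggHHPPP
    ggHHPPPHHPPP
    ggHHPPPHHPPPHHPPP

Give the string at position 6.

The strings grow by a fixed suffix HHPPP each time.
From ggHHPPPHHPPPHHPPP, 2 further steps: ggHHPPPHHPPPHHPPP → ggHHPPPHHPPPHHPPPHHPPP → (answer).

ggHHPPPHHPPPHHPPPHHPPPHHPPP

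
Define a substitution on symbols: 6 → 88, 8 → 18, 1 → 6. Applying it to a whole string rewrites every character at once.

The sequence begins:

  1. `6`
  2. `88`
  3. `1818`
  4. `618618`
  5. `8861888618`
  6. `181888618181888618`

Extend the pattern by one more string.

618618181888618618618181888618

φ(181888618181888618) expands symbol-by-symbol to 6 18 6 18 18 18 88 6 18 6 18 6 18 18 18 88 6 18; joining the 18 pieces gives the next term.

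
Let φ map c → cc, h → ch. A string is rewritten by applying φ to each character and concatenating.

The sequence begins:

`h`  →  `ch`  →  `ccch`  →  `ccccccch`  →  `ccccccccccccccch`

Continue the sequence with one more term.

Applying the rule to each of the 16 symbols of ccccccccccccccch gives the pieces cc cc cc cc cc cc cc cc cc cc cc cc cc cc cc ch, which concatenate to the answer.

ccccccccccccccccccccccccccccccch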